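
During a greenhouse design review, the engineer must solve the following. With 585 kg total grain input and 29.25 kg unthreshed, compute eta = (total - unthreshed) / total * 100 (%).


eta = (total - unthreshed) / total * 100
    = (585 - 29.25) / 585 * 100
    = 555.75 / 585 * 100
    = 95%


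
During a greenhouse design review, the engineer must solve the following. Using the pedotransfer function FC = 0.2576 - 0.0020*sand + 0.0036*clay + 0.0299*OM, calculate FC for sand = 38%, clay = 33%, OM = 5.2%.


FC = 0.2576 - 0.0020*38 + 0.0036*33 + 0.0299*5.2
   = 0.2576 - 0.0760 + 0.1188 + 0.1555
   = 0.4559


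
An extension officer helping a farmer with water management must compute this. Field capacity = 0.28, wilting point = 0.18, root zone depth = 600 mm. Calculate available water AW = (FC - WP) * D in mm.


AW = (FC - WP) * D
   = (0.28 - 0.18) * 600
   = 0.10 * 600
   = 60 mm


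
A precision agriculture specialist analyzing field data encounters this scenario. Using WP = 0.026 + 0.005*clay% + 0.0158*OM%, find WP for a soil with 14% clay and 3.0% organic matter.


WP = 0.026 + 0.005*14 + 0.0158*3.0
   = 0.026 + 0.0700 + 0.0474
   = 0.1434


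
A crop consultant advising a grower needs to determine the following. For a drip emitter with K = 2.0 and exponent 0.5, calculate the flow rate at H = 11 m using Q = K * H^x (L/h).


Q = K * H^x
  = 2.0 * 11^0.5
  = 2.0 * 3.3166
  = 6.63 L/h


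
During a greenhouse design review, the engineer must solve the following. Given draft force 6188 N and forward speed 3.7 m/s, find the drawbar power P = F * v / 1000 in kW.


P = F * v / 1000
  = 6188 * 3.7 / 1000
  = 22895.60 / 1000
  = 22.90 kW


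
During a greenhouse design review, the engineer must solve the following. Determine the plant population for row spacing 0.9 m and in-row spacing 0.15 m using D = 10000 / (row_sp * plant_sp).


D = 10000 / (row_sp * plant_sp)
  = 10000 / (0.9 * 0.15)
  = 10000 / 0.1350
  = 74074.07 plants/ha


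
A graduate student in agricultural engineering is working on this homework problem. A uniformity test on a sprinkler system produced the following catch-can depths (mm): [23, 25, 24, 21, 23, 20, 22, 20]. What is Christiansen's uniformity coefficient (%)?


xbar = 178 / 8 = 22.250
sum|xi - xbar| = 12
CU = 100 * (1 - 12 / (8 * 22.250))
   = 100 * (1 - 0.0674)
   = 93.26%


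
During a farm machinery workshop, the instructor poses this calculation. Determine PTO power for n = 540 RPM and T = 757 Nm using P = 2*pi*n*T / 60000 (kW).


P = 2*pi*n*T / 60000
  = 2*pi * 540 * 757 / 60000
  = 2568440.49 / 60000
  = 42.81 kW


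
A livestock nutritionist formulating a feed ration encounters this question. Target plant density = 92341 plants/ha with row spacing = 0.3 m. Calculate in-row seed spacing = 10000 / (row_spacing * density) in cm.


spacing = 10000 / (row_sp * density)
        = 10000 / (0.3 * 92341)
        = 10000 / 27702.30
        = 0.36098 m = 36.10 cm


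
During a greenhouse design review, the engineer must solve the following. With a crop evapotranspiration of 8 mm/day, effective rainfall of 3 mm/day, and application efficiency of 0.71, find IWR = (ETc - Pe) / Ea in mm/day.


IWR = (ETc - Pe) / Ea
    = (8 - 3) / 0.71
    = 5 / 0.71
    = 7.04 mm/day


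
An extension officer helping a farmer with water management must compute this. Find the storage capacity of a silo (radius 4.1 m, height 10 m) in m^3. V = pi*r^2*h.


V = pi * r^2 * h
  = pi * 4.1^2 * 10
  = pi * 16.81 * 10
  = 528.10 m^3


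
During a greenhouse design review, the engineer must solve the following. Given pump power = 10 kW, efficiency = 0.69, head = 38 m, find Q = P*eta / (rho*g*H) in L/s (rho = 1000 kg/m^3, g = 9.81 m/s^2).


Q = (P * 1000 * eta) / (rho * g * H)
  = (10 * 1000 * 0.69) / (1000 * 9.81 * 38)
  = 6900 / 372780
  = 0.01851 m^3/s = 18.51 L/s


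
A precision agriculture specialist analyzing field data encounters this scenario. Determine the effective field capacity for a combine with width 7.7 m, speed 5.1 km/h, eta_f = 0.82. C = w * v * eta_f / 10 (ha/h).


C = w * v * eta_f / 10
  = 7.7 * 5.1 * 0.82 / 10
  = 32.20 / 10
  = 3.22 ha/h


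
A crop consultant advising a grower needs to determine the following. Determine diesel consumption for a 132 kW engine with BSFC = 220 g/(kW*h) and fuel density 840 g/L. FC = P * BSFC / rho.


FC = P * BSFC / rho_fuel
   = 132 * 220 / 840
   = 29040 / 840
   = 34.57 L/h


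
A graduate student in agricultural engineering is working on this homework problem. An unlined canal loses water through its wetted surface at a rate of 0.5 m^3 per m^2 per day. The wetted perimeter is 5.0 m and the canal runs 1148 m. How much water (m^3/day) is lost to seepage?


S = C * P * L
  = 0.5 * 5.0 * 1148
  = 2870 m^3/day


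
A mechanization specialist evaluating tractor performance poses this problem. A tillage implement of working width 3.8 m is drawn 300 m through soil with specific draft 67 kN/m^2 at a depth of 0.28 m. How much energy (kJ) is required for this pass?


E = k * d * w * L
  = 67 * 0.28 * 3.8 * 300
  = 21386.40 kJ


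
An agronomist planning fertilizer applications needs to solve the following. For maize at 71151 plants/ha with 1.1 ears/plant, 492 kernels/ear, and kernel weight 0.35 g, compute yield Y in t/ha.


Y = density * ears * kernels * kw
  = 71151 * 1.1 * 492 * 0.35 g/ha
  = 13477422.42 g/ha
  = 13477.42 kg/ha = 13.48 t/ha


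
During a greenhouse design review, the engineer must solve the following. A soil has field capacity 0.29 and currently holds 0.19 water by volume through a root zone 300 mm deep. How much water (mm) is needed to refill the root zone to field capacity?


SMD = (FC - theta) * D
    = (0.29 - 0.19) * 300
    = 0.100 * 300
    = 30 mm


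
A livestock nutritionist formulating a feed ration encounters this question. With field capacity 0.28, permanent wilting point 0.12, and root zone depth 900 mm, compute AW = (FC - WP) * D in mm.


AW = (FC - WP) * D
   = (0.28 - 0.12) * 900
   = 0.16 * 900
   = 144 mm


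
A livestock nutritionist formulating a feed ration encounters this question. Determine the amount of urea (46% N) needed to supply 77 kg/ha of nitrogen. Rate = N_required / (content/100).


Rate = N_required / (N_content / 100)
     = 77 / (46 / 100)
     = 77 / 0.46
     = 167.39 kg/ha


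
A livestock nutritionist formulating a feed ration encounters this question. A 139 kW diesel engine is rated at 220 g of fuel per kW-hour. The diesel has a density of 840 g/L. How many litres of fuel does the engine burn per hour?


FC = P * BSFC / rho_fuel
   = 139 * 220 / 840
   = 30580 / 840
   = 36.40 L/h


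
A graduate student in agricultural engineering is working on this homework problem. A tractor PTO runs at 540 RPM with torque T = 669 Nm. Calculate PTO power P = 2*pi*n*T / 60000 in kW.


P = 2*pi*n*T / 60000
  = 2*pi * 540 * 669 / 60000
  = 2269863.52 / 60000
  = 37.83 kW


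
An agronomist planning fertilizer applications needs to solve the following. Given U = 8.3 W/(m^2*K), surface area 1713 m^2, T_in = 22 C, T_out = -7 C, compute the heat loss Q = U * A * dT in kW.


dT = 22 - (-7) = 29 K
Q = U * A * dT
  = 8.3 * 1713 * 29
  = 412319.10 W = 412.32 kW


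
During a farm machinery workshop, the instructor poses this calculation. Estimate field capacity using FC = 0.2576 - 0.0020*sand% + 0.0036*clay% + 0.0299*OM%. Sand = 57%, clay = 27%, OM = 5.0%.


FC = 0.2576 - 0.0020*57 + 0.0036*27 + 0.0299*5.0
   = 0.2576 - 0.1140 + 0.0972 + 0.1495
   = 0.3903


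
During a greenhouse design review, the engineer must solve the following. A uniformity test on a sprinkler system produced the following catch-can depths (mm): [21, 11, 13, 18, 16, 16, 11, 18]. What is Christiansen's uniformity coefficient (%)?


xbar = 124 / 8 = 15.500
sum|xi - xbar| = 23
CU = 100 * (1 - 23 / (8 * 15.500))
   = 100 * (1 - 0.1855)
   = 81.45%


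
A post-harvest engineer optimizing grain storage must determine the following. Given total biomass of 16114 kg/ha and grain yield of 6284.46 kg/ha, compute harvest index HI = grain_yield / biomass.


HI = grain_yield / biomass
   = 6284.46 / 16114
   = 0.39


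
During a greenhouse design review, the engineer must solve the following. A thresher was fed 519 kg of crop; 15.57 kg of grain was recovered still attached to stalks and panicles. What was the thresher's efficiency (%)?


eta = (total - unthreshed) / total * 100
    = (519 - 15.57) / 519 * 100
    = 503.43 / 519 * 100
    = 97%


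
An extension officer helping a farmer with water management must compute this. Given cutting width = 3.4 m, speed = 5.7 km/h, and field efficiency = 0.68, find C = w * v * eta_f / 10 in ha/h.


C = w * v * eta_f / 10
  = 3.4 * 5.7 * 0.68 / 10
  = 13.18 / 10
  = 1.32 ha/h


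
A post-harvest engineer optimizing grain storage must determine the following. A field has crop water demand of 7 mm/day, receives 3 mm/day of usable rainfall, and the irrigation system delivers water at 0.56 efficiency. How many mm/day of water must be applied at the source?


IWR = (ETc - Pe) / Ea
    = (7 - 3) / 0.56
    = 4 / 0.56
    = 7.14 mm/day


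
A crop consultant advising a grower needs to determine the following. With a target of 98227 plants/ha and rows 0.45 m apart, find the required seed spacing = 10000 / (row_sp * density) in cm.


spacing = 10000 / (row_sp * density)
        = 10000 / (0.45 * 98227)
        = 10000 / 44202.15
        = 0.22623 m = 22.62 cm


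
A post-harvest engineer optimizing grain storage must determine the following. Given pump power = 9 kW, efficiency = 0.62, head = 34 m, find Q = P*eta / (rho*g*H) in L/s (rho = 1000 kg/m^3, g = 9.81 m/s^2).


Q = (P * 1000 * eta) / (rho * g * H)
  = (9 * 1000 * 0.62) / (1000 * 9.81 * 34)
  = 5580 / 333540
  = 0.01673 m^3/s = 16.73 L/s


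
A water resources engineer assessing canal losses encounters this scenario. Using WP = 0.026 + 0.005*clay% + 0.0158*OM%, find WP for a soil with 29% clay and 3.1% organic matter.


WP = 0.026 + 0.005*29 + 0.0158*3.1
   = 0.026 + 0.1450 + 0.0490
   = 0.2200


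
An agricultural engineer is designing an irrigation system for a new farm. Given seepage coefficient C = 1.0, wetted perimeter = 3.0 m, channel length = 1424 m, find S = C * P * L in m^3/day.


S = C * P * L
  = 1.0 * 3.0 * 1424
  = 4272 m^3/day


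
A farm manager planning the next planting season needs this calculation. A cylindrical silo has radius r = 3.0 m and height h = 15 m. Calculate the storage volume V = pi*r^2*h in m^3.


V = pi * r^2 * h
  = pi * 3.0^2 * 15
  = pi * 9 * 15
  = 424.12 m^3


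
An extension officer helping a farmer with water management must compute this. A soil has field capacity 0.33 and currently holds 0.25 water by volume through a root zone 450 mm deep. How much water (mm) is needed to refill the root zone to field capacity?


SMD = (FC - theta) * D
    = (0.33 - 0.25) * 450
    = 0.080 * 450
    = 36 mm


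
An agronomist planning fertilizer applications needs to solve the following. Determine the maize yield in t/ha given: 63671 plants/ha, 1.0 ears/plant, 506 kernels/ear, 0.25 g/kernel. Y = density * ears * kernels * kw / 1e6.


Y = density * ears * kernels * kw
  = 63671 * 1.0 * 506 * 0.25 g/ha
  = 8054381.50 g/ha
  = 8054.38 kg/ha = 8.05 t/ha


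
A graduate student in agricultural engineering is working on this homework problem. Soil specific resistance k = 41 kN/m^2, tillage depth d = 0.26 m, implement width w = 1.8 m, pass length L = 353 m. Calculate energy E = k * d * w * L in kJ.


E = k * d * w * L
  = 41 * 0.26 * 1.8 * 353
  = 6773.36 kJ


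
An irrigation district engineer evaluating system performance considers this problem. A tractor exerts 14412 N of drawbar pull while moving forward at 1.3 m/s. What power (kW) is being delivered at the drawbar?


P = F * v / 1000
  = 14412 * 1.3 / 1000
  = 18735.60 / 1000
  = 18.74 kW


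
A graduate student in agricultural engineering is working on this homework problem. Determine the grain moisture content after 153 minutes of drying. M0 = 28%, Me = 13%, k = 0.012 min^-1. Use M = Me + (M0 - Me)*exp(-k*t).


M = Me + (M0 - Me) * e^(-k*t)
  = 13 + (28 - 13) * e^(-0.012*153)
  = 13 + 15 * e^(-1.836)
  = 13 + 15 * 0.15945
  = 13 + 2.3918
  = 15.39%


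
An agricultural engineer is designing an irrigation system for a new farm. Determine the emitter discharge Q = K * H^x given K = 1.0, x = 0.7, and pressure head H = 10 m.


Q = K * H^x
  = 1.0 * 10^0.7
  = 1.0 * 5.0119
  = 5.01 L/h


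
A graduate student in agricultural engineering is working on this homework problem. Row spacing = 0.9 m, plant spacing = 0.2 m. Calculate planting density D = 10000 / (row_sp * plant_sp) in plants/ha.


D = 10000 / (row_sp * plant_sp)
  = 10000 / (0.9 * 0.2)
  = 10000 / 0.1800
  = 55555.56 plants/ha


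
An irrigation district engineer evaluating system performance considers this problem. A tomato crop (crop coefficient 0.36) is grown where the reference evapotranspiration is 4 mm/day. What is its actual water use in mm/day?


ETc = Kc * ET0
    = 0.36 * 4
    = 1.44 mm/day


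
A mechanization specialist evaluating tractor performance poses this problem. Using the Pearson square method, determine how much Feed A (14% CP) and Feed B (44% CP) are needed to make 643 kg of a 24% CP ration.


parts_A = CP_b - target = 44 - 24 = 20
parts_B = target - CP_a = 24 - 14 = 10
total_parts = 20 + 10 = 30
Feed A = 643 * 20 / 30 = 428.67 kg
Feed B = 643 * 10 / 30 = 214.33 kg

428.67 kg


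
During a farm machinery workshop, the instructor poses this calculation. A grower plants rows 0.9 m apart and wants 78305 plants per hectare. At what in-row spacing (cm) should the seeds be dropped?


spacing = 10000 / (row_sp * density)
        = 10000 / (0.9 * 78305)
        = 10000 / 70474.50
        = 0.14190 m = 14.19 cm


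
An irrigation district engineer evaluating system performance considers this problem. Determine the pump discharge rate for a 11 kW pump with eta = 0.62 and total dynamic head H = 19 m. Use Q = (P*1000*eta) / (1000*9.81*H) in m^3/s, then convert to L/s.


Q = (P * 1000 * eta) / (rho * g * H)
  = (11 * 1000 * 0.62) / (1000 * 9.81 * 19)
  = 6820 / 186390
  = 0.03659 m^3/s = 36.59 L/s


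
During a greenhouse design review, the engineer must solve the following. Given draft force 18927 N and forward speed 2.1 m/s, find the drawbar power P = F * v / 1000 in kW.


P = F * v / 1000
  = 18927 * 2.1 / 1000
  = 39746.70 / 1000
  = 39.75 kW


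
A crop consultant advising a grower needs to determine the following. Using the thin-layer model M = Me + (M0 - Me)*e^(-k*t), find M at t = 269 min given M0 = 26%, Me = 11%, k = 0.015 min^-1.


M = Me + (M0 - Me) * e^(-k*t)
  = 11 + (26 - 11) * e^(-0.015*269)
  = 11 + 15 * e^(-4.035)
  = 11 + 15 * 0.01769
  = 11 + 0.2653
  = 11.27%


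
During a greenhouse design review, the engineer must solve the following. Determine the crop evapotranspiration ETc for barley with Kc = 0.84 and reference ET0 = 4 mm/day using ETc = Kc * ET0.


ETc = Kc * ET0
    = 0.84 * 4
    = 3.36 mm/day


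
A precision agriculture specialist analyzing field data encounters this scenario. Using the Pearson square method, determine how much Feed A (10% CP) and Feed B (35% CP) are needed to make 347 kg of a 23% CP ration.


parts_A = CP_b - target = 35 - 23 = 12
parts_B = target - CP_a = 23 - 10 = 13
total_parts = 12 + 13 = 25
Feed A = 347 * 12 / 25 = 166.56 kg
Feed B = 347 * 13 / 25 = 180.44 kg

166.56 kg


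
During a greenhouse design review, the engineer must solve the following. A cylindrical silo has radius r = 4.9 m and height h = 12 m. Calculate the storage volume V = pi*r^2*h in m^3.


V = pi * r^2 * h
  = pi * 4.9^2 * 12
  = pi * 24.01 * 12
  = 905.16 m^3


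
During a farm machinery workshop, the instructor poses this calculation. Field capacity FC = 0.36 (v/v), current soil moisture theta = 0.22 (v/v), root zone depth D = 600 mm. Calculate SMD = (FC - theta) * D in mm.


SMD = (FC - theta) * D
    = (0.36 - 0.22) * 600
    = 0.140 * 600
    = 84 mm


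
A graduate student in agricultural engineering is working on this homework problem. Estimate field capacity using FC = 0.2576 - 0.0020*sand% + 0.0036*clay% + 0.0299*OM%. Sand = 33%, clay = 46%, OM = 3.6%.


FC = 0.2576 - 0.0020*33 + 0.0036*46 + 0.0299*3.6
   = 0.2576 - 0.0660 + 0.1656 + 0.1076
   = 0.4648


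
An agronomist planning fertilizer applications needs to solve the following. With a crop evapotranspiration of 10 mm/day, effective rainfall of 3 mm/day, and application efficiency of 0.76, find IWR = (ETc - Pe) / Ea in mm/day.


IWR = (ETc - Pe) / Ea
    = (10 - 3) / 0.76
    = 7 / 0.76
    = 9.21 mm/day


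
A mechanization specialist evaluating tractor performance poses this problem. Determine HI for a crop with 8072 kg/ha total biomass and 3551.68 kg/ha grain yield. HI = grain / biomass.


HI = grain_yield / biomass
   = 3551.68 / 8072
   = 0.44


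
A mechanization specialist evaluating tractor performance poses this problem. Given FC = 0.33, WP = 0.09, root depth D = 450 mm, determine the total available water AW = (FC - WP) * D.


AW = (FC - WP) * D
   = (0.33 - 0.09) * 450
   = 0.24 * 450
   = 108 mm


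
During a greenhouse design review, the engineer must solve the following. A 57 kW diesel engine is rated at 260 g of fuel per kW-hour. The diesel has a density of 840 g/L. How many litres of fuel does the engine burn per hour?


FC = P * BSFC / rho_fuel
   = 57 * 260 / 840
   = 14820 / 840
   = 17.64 L/h


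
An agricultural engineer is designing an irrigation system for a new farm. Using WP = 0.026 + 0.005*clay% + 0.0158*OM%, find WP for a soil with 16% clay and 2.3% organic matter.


WP = 0.026 + 0.005*16 + 0.0158*2.3
   = 0.026 + 0.0800 + 0.0363
   = 0.1423


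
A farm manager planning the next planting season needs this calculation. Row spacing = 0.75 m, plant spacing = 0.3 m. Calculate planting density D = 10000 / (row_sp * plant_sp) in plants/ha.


D = 10000 / (row_sp * plant_sp)
  = 10000 / (0.75 * 0.3)
  = 10000 / 0.2250
  = 44444.44 plants/ha


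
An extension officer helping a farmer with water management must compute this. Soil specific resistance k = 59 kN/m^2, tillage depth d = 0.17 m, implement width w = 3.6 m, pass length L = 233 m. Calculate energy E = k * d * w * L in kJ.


E = k * d * w * L
  = 59 * 0.17 * 3.6 * 233
  = 8413.16 kJ


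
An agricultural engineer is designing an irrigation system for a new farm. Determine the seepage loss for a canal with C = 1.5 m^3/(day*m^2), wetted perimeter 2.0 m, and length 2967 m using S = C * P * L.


S = C * P * L
  = 1.5 * 2.0 * 2967
  = 8901 m^3/day


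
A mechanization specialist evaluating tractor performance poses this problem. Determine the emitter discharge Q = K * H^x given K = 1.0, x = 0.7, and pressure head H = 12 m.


Q = K * H^x
  = 1.0 * 12^0.7
  = 1.0 * 5.6941
  = 5.69 L/h


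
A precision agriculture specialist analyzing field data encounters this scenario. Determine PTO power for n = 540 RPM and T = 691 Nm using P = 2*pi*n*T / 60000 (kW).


P = 2*pi*n*T / 60000
  = 2*pi * 540 * 691 / 60000
  = 2344507.77 / 60000
  = 39.08 kW


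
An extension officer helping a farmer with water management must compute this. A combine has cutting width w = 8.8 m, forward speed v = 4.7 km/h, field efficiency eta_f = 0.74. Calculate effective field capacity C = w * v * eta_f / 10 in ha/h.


C = w * v * eta_f / 10
  = 8.8 * 4.7 * 0.74 / 10
  = 30.61 / 10
  = 3.06 ha/h


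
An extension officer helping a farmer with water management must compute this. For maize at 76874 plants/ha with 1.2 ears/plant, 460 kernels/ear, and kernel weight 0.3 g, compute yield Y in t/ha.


Y = density * ears * kernels * kw
  = 76874 * 1.2 * 460 * 0.3 g/ha
  = 12730334.40 g/ha
  = 12730.33 kg/ha = 12.73 t/ha


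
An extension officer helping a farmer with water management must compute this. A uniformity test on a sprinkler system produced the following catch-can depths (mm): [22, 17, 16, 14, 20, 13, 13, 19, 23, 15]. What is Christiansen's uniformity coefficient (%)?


xbar = 172 / 10 = 17.200
sum|xi - xbar| = 30.400
CU = 100 * (1 - 30.400 / (10 * 17.200))
   = 100 * (1 - 0.1767)
   = 82.33%


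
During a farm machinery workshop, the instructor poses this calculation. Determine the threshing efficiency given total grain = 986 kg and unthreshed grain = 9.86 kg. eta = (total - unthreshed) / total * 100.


eta = (total - unthreshed) / total * 100
    = (986 - 9.86) / 986 * 100
    = 976.14 / 986 * 100
    = 99%


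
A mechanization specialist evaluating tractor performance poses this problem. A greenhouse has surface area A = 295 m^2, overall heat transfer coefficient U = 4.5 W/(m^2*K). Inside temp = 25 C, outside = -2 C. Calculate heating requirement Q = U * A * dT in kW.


dT = 25 - (-2) = 27 K
Q = U * A * dT
  = 4.5 * 295 * 27
  = 35842.50 W = 35.84 kW


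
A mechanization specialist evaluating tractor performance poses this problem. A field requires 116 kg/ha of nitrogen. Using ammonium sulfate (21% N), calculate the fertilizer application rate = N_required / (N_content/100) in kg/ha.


Rate = N_required / (N_content / 100)
     = 116 / (21 / 100)
     = 116 / 0.21
     = 552.38 kg/ha


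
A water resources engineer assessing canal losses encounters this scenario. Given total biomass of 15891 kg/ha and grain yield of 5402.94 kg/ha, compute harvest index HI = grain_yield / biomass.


HI = grain_yield / biomass
   = 5402.94 / 15891
   = 0.34


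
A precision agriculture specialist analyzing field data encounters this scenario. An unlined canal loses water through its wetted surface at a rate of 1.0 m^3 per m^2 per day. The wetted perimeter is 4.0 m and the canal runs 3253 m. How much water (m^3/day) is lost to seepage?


S = C * P * L
  = 1.0 * 4.0 * 3253
  = 13012 m^3/day


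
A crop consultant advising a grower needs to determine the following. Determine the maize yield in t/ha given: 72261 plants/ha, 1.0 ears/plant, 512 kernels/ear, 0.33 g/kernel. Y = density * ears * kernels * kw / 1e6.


Y = density * ears * kernels * kw
  = 72261 * 1.0 * 512 * 0.33 g/ha
  = 12209218.56 g/ha
  = 12209.22 kg/ha = 12.21 t/ha


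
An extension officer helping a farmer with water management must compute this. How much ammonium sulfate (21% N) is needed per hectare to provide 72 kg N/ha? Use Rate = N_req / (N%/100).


Rate = N_required / (N_content / 100)
     = 72 / (21 / 100)
     = 72 / 0.21
     = 342.86 kg/ha


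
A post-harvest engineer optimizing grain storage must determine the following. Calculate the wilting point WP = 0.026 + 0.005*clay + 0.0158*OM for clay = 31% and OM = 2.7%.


WP = 0.026 + 0.005*31 + 0.0158*2.7
   = 0.026 + 0.1550 + 0.0427
   = 0.2237


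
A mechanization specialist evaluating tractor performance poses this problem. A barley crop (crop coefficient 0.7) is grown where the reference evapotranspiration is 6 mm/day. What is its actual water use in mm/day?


ETc = Kc * ET0
    = 0.7 * 6
    = 4.20 mm/day


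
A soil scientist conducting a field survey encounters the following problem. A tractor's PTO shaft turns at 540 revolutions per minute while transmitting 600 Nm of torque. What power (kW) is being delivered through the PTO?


P = 2*pi*n*T / 60000
  = 2*pi * 540 * 600 / 60000
  = 2035752.04 / 60000
  = 33.93 kW


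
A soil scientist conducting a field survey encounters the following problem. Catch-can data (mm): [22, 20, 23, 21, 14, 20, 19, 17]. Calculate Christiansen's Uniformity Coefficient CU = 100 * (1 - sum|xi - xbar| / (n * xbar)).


xbar = 156 / 8 = 19.500
sum|xi - xbar| = 17
CU = 100 * (1 - 17 / (8 * 19.500))
   = 100 * (1 - 0.1090)
   = 89.10%


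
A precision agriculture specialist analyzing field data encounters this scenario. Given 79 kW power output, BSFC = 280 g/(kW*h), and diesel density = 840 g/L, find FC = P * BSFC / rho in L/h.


FC = P * BSFC / rho_fuel
   = 79 * 280 / 840
   = 22120 / 840
   = 26.33 L/h


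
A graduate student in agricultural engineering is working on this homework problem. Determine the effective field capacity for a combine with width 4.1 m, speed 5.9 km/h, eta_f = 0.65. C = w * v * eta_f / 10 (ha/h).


C = w * v * eta_f / 10
  = 4.1 * 5.9 * 0.65 / 10
  = 15.72 / 10
  = 1.57 ha/h


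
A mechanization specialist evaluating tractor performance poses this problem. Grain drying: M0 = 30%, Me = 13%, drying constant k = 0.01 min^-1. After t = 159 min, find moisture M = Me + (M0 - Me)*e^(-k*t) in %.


M = Me + (M0 - Me) * e^(-k*t)
  = 13 + (30 - 13) * e^(-0.01*159)
  = 13 + 17 * e^(-1.590)
  = 13 + 17 * 0.20393
  = 13 + 3.4667
  = 16.47%


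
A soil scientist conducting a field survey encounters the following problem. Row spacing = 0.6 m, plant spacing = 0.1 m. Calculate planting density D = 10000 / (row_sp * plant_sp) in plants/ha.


D = 10000 / (row_sp * plant_sp)
  = 10000 / (0.6 * 0.1)
  = 10000 / 0.0600
  = 166666.67 plants/ha


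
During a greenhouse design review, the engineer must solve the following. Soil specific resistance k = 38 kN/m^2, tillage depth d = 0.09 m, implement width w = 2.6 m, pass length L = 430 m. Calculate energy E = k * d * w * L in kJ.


E = k * d * w * L
  = 38 * 0.09 * 2.6 * 430
  = 3823.56 kJ


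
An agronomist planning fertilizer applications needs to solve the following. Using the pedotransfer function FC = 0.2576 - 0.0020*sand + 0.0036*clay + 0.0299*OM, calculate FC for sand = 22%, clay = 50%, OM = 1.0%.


FC = 0.2576 - 0.0020*22 + 0.0036*50 + 0.0299*1.0
   = 0.2576 - 0.0440 + 0.1800 + 0.0299
   = 0.4235


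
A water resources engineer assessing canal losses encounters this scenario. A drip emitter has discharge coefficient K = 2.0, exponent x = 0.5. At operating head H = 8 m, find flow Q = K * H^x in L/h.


Q = K * H^x
  = 2.0 * 8^0.5
  = 2.0 * 2.8284
  = 5.66 L/h


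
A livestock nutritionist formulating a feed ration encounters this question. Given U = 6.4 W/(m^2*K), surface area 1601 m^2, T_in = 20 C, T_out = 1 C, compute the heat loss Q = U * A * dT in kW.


dT = 20 - (1) = 19 K
Q = U * A * dT
  = 6.4 * 1601 * 19
  = 194681.60 W = 194.68 kW


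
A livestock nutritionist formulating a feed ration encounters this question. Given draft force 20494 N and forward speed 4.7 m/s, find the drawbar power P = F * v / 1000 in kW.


P = F * v / 1000
  = 20494 * 4.7 / 1000
  = 96321.80 / 1000
  = 96.32 kW


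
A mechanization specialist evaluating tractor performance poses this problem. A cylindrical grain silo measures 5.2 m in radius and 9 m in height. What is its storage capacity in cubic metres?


V = pi * r^2 * h
  = pi * 5.2^2 * 9
  = pi * 27.04 * 9
  = 764.54 m^3


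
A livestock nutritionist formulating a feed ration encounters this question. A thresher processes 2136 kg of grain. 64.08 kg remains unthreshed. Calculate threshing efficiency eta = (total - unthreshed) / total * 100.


eta = (total - unthreshed) / total * 100
    = (2136 - 64.08) / 2136 * 100
    = 2071.92 / 2136 * 100
    = 97%


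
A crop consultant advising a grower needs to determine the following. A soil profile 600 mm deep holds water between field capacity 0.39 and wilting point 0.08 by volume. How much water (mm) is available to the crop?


AW = (FC - WP) * D
   = (0.39 - 0.08) * 600
   = 0.31 * 600
   = 186 mm


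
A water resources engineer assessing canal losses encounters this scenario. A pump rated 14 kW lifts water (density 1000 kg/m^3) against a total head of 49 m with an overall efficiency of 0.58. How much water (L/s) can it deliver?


Q = (P * 1000 * eta) / (rho * g * H)
  = (14 * 1000 * 0.58) / (1000 * 9.81 * 49)
  = 8120 / 480690
  = 0.01689 m^3/s = 16.89 L/s


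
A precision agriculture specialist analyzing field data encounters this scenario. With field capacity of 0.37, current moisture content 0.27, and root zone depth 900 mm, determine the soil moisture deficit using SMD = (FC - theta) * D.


SMD = (FC - theta) * D
    = (0.37 - 0.27) * 900
    = 0.100 * 900
    = 90 mm


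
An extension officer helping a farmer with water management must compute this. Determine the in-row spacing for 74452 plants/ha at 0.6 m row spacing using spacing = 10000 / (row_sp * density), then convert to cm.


spacing = 10000 / (row_sp * density)
        = 10000 / (0.6 * 74452)
        = 10000 / 44671.20
        = 0.22386 m = 22.39 cm


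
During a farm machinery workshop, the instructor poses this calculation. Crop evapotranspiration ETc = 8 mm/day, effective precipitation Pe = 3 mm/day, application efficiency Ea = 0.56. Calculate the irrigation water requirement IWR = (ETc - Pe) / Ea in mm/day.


IWR = (ETc - Pe) / Ea
    = (8 - 3) / 0.56
    = 5 / 0.56
    = 8.93 mm/day


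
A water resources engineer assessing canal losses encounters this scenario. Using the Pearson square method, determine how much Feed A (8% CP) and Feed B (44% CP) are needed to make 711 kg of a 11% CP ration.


parts_A = CP_b - target = 44 - 11 = 33
parts_B = target - CP_a = 11 - 8 = 3
total_parts = 33 + 3 = 36
Feed A = 711 * 33 / 36 = 651.75 kg
Feed B = 711 * 3 / 36 = 59.25 kg

651.75 kg


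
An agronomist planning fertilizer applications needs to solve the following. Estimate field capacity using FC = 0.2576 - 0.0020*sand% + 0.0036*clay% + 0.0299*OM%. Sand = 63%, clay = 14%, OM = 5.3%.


FC = 0.2576 - 0.0020*63 + 0.0036*14 + 0.0299*5.3
   = 0.2576 - 0.1260 + 0.0504 + 0.1585
   = 0.3405


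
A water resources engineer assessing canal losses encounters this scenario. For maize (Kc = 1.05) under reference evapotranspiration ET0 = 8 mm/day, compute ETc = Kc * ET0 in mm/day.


ETc = Kc * ET0
    = 1.05 * 8
    = 8.40 mm/day


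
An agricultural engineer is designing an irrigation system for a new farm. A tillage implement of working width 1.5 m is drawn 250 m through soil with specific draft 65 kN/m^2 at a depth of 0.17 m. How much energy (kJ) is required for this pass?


E = k * d * w * L
  = 65 * 0.17 * 1.5 * 250
  = 4143.75 kJ


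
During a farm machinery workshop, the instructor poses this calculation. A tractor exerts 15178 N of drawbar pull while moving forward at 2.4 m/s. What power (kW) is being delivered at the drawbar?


P = F * v / 1000
  = 15178 * 2.4 / 1000
  = 36427.20 / 1000
  = 36.43 kW


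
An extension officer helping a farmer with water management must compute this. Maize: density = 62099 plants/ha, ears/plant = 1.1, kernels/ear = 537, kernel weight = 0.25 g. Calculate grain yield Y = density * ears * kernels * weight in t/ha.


Y = density * ears * kernels * kw
  = 62099 * 1.1 * 537 * 0.25 g/ha
  = 9170469.83 g/ha
  = 9170.47 kg/ha = 9.17 t/ha


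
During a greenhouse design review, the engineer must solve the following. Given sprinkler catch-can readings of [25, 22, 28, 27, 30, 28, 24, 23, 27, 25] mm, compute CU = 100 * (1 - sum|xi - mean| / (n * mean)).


xbar = 259 / 10 = 25.900
sum|xi - xbar| = 21
CU = 100 * (1 - 21 / (10 * 25.900))
   = 100 * (1 - 0.0811)
   = 91.89%


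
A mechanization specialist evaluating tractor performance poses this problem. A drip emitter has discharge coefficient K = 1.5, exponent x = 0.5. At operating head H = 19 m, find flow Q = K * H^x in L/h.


Q = K * H^x
  = 1.5 * 19^0.5
  = 1.5 * 4.3589
  = 6.54 L/h


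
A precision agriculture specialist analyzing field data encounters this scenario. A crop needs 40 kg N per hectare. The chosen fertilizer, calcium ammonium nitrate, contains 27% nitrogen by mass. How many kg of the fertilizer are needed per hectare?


Rate = N_required / (N_content / 100)
     = 40 / (27 / 100)
     = 40 / 0.27
     = 148.15 kg/ha


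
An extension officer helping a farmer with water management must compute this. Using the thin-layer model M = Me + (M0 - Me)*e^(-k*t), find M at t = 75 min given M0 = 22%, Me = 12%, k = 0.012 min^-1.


M = Me + (M0 - Me) * e^(-k*t)
  = 12 + (22 - 12) * e^(-0.012*75)
  = 12 + 10 * e^(-0.900)
  = 12 + 10 * 0.40657
  = 12 + 4.0657
  = 16.07%


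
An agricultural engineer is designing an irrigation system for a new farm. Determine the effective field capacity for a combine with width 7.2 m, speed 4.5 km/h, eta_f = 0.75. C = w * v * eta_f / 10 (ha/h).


C = w * v * eta_f / 10
  = 7.2 * 4.5 * 0.75 / 10
  = 24.30 / 10
  = 2.43 ha/h


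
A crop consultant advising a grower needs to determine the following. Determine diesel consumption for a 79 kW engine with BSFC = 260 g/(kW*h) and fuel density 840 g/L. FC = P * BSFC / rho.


FC = P * BSFC / rho_fuel
   = 79 * 260 / 840
   = 20540 / 840
   = 24.45 L/h


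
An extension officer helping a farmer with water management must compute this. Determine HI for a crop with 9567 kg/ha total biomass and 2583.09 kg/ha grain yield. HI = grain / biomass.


HI = grain_yield / biomass
   = 2583.09 / 9567
   = 0.27


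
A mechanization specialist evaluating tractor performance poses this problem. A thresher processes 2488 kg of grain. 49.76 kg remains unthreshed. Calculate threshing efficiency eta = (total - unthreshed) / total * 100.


eta = (total - unthreshed) / total * 100
    = (2488 - 49.76) / 2488 * 100
    = 2438.24 / 2488 * 100
    = 98%


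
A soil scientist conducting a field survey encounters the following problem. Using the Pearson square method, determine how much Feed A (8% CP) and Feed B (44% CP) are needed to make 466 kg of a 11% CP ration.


parts_A = CP_b - target = 44 - 11 = 33
parts_B = target - CP_a = 11 - 8 = 3
total_parts = 33 + 3 = 36
Feed A = 466 * 33 / 36 = 427.17 kg
Feed B = 466 * 3 / 36 = 38.83 kg

427.17 kg


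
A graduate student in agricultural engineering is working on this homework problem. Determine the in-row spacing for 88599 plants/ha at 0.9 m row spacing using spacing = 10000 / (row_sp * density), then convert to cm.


spacing = 10000 / (row_sp * density)
        = 10000 / (0.9 * 88599)
        = 10000 / 79739.10
        = 0.12541 m = 12.54 cm


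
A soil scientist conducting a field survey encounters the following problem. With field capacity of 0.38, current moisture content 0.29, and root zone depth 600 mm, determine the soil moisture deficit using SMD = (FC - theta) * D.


SMD = (FC - theta) * D
    = (0.38 - 0.29) * 600
    = 0.090 * 600
    = 54 mm


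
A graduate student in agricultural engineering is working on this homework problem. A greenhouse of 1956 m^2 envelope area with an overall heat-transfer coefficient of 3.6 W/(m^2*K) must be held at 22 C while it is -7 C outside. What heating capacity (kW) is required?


dT = 22 - (-7) = 29 K
Q = U * A * dT
  = 3.6 * 1956 * 29
  = 204206.40 W = 204.21 kW


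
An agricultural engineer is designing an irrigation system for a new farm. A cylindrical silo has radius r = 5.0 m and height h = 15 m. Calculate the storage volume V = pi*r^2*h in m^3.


V = pi * r^2 * h
  = pi * 5.0^2 * 15
  = pi * 25 * 15
  = 1178.10 m^3


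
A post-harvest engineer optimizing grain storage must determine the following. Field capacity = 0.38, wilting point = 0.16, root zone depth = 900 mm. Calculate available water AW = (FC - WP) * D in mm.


AW = (FC - WP) * D
   = (0.38 - 0.16) * 900
   = 0.22 * 900
   = 198 mm


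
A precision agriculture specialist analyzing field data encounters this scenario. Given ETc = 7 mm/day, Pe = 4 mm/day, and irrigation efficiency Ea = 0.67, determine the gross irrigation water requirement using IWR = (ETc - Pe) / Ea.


IWR = (ETc - Pe) / Ea
    = (7 - 4) / 0.67
    = 3 / 0.67
    = 4.48 mm/day


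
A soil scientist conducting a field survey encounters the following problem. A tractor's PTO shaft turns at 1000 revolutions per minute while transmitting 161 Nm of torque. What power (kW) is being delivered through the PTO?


P = 2*pi*n*T / 60000
  = 2*pi * 1000 * 161 / 60000
  = 1011592.83 / 60000
  = 16.86 kW


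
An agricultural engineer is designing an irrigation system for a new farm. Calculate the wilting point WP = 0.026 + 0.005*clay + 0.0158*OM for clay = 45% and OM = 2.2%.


WP = 0.026 + 0.005*45 + 0.0158*2.2
   = 0.026 + 0.2250 + 0.0348
   = 0.2858


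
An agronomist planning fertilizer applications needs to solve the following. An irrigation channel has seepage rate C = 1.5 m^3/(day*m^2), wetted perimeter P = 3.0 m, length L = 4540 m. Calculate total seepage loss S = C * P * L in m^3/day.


S = C * P * L
  = 1.5 * 3.0 * 4540
  = 20430 m^3/day


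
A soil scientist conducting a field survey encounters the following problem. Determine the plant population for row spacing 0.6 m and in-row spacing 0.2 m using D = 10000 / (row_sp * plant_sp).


D = 10000 / (row_sp * plant_sp)
  = 10000 / (0.6 * 0.2)
  = 10000 / 0.1200
  = 83333.33 plants/ha


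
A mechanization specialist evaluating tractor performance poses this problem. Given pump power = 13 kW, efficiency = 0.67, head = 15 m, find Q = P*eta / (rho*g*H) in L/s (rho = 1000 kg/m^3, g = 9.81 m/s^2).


Q = (P * 1000 * eta) / (rho * g * H)
  = (13 * 1000 * 0.67) / (1000 * 9.81 * 15)
  = 8710 / 147150
  = 0.05919 m^3/s = 59.19 L/s


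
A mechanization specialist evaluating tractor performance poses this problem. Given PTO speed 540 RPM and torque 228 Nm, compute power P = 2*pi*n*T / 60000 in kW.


P = 2*pi*n*T / 60000
  = 2*pi * 540 * 228 / 60000
  = 773585.78 / 60000
  = 12.89 kW


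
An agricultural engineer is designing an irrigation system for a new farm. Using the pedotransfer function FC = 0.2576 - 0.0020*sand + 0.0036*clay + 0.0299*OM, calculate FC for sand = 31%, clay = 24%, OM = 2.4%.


FC = 0.2576 - 0.0020*31 + 0.0036*24 + 0.0299*2.4
   = 0.2576 - 0.0620 + 0.0864 + 0.0718
   = 0.3538


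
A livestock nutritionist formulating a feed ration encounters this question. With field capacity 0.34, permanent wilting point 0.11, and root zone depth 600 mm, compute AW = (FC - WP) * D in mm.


AW = (FC - WP) * D
   = (0.34 - 0.11) * 600
   = 0.23 * 600
   = 138 mm


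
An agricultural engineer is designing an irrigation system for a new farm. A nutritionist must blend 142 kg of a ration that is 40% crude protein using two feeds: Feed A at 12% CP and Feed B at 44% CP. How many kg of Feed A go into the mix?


parts_A = CP_b - target = 44 - 40 = 4
parts_B = target - CP_a = 40 - 12 = 28
total_parts = 4 + 28 = 32
Feed A = 142 * 4 / 32 = 17.75 kg
Feed B = 142 * 28 / 32 = 124.25 kg

17.75 kg


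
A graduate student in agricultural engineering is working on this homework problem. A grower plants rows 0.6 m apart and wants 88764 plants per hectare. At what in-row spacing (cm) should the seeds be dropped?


spacing = 10000 / (row_sp * density)
        = 10000 / (0.6 * 88764)
        = 10000 / 53258.40
        = 0.18776 m = 18.78 cm


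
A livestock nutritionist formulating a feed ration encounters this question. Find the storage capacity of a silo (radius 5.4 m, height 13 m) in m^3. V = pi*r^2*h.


V = pi * r^2 * h
  = pi * 5.4^2 * 13
  = pi * 29.16 * 13
  = 1190.91 m^3


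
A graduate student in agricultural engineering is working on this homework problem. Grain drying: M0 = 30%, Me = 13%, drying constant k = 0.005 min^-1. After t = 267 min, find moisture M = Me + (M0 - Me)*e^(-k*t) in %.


M = Me + (M0 - Me) * e^(-k*t)
  = 13 + (30 - 13) * e^(-0.005*267)
  = 13 + 17 * e^(-1.335)
  = 13 + 17 * 0.26316
  = 13 + 4.4737
  = 17.47%


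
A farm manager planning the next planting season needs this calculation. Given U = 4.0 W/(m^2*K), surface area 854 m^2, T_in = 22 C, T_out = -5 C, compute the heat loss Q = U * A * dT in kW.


dT = 22 - (-5) = 27 K
Q = U * A * dT
  = 4.0 * 854 * 27
  = 92232 W = 92.23 kW


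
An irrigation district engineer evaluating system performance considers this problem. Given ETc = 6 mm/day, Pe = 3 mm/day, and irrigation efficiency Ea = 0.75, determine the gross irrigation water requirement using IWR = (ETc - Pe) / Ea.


IWR = (ETc - Pe) / Ea
    = (6 - 3) / 0.75
    = 3 / 0.75
    = 4 mm/day
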